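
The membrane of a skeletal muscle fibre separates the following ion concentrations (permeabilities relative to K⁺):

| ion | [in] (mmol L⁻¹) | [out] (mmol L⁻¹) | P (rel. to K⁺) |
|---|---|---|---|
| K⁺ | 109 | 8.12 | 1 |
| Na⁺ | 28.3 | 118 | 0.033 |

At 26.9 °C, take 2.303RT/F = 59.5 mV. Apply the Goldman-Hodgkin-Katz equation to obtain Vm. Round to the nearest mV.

-57 mV

Vm = 59.5 · log₁₀[(Σ P·[cation]ₒ + Σ P·[anion]ᵢ) / (Σ P·[cation]ᵢ + Σ P·[anion]ₒ)]
Numerator = 1×8.12 + 0.033×118 = 12.01
Denominator = 1×109 + 0.033×28.3 = 109.9
Vm = 59.5 · log₁₀(0.10928) = 59.5 × (-0.9614) = -57.21 mV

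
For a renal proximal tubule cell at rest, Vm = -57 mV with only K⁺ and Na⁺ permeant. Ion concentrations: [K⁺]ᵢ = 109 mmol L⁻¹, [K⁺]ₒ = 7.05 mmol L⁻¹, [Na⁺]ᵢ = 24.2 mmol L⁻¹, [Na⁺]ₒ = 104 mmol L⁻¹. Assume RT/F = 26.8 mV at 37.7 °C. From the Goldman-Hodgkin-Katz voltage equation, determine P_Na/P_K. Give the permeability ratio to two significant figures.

0.059

Let α = P_Na/P_K. GHK: Vm = 26.8·ln[(Kₒ + α·Naₒ)/(Kᵢ + α·Naᵢ)].
e^(Vm/26.8) = e^(-57.0/26.8) = 0.11921
So 0.11921·(Kᵢ + α·Naᵢ) = Kₒ + α·Naₒ → α = (0.11921·109.0 − 7.05) / (104.0 − 0.11921·24.2)
α = (12.99 − 7.05) / (104.0 − 2.885) = 5.944/101.1 = 0.05878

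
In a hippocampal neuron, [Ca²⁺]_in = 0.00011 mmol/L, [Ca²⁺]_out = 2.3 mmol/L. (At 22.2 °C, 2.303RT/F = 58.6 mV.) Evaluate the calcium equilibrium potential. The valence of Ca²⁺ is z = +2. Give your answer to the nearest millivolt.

127 mV

E = (58.6/z) · log₁₀([Ca²⁺]_out/[Ca²⁺]_in) with z = +2.
= (58.6/2) · log₁₀(2.3/0.00011) = 29.30 · log₁₀(2.091e+04)
= 29.30 · (4.3203) = 126.59 mV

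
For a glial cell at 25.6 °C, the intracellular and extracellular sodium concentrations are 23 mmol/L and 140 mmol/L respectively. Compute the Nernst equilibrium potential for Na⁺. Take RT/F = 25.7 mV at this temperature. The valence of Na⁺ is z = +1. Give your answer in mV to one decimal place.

46.4 mV

E = (25.7/z) · ln([Na⁺]_out/[Na⁺]_in) with z = +1.
= (25.7/1) · ln(140/23) = 25.70 · ln(6.087)
= 25.70 · (1.8061) = 46.42 mV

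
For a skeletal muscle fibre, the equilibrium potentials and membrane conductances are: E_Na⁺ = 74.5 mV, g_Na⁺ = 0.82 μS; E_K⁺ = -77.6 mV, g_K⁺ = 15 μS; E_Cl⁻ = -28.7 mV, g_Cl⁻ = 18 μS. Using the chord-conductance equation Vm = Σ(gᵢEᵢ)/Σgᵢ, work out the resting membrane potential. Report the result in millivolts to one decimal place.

-47.9 mV

Σ gᵢEᵢ = 0.82·(74.5) + 15·(-77.6) + 18·(-28.7) = -1619.51
Σ gᵢ = 0.82 + 15 + 18 = 33.82
Vm = -1619.51 / 33.82 = -47.89 mV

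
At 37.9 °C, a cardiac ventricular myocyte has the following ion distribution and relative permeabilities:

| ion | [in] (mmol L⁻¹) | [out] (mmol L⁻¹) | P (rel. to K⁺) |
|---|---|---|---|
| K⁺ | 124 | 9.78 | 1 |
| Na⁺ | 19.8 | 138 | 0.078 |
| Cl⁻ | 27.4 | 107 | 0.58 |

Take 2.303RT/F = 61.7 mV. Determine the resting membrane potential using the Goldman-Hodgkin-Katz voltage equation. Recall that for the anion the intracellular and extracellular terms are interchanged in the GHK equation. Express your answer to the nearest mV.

-44 mV

Vm = 61.7 · log₁₀[(Σ P·[cation]ₒ + Σ P·[anion]ᵢ) / (Σ P·[cation]ᵢ + Σ P·[anion]ₒ)]
Numerator = 1×9.78 + 0.078×138 + 0.58×27.4 = 36.44
Denominator = 1×124 + 0.078×19.8 + 0.58×107 = 187.6
Vm = 61.7 · log₁₀(0.19422) = 61.7 × (-0.7117) = -43.91 mV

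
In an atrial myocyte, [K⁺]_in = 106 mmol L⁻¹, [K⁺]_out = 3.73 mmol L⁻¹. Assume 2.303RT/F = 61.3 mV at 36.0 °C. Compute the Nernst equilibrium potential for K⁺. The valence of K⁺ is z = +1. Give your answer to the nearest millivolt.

-89 mV

E = (61.3/z) · log₁₀([K⁺]_out/[K⁺]_in) with z = +1.
= (61.3/1) · log₁₀(3.73/106) = 61.30 · log₁₀(0.03519)
= 61.30 · (-1.4536) = -89.11 mV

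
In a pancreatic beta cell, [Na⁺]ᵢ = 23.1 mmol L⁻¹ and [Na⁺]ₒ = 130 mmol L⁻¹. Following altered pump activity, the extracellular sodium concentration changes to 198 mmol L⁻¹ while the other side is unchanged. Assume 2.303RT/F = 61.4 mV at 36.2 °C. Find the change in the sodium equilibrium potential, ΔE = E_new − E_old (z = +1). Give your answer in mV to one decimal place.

11.2 mV

E_old = (61.4/1)·log₁₀(130/23.1) = 46.07 mV
E_new = (61.4/1)·log₁₀(198/23.1) = 57.29 mV
ΔE = 57.29 − (46.07) = 11.22 mV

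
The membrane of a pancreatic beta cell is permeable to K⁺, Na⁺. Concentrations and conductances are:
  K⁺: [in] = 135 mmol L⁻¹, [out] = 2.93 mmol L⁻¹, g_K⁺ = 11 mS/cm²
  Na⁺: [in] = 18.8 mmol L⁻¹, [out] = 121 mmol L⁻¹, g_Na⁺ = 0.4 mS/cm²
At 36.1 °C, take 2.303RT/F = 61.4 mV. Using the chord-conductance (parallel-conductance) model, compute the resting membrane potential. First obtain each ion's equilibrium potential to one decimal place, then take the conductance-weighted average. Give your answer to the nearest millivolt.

E_K⁺ = (61.4/1)·log₁₀(2.93/135) = -102.1 mV
E_Na⁺ = (61.4/1)·log₁₀(121/18.8) = 49.6 mV
Vm = (Σ gᵢEᵢ)/(Σ gᵢ) = (11·-102.1 + 0.4·49.6) / (11 + 0.4)
= -1103.26 / 11.4 = -96.78 mV

-97 mV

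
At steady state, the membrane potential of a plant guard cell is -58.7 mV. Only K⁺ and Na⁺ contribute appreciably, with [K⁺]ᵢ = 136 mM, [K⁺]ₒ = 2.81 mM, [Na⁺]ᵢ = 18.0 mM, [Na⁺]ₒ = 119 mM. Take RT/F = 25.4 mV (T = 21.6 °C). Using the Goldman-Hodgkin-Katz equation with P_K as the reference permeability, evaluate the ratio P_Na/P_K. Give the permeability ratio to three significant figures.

0.0911

Let α = P_Na/P_K. GHK: Vm = 25.4·ln[(Kₒ + α·Naₒ)/(Kᵢ + α·Naᵢ)].
e^(Vm/25.4) = e^(-58.7/25.4) = 0.09916
So 0.09916·(Kᵢ + α·Naᵢ) = Kₒ + α·Naₒ → α = (0.09916·136.0 − 2.81) / (119.0 − 0.09916·18.0)
α = (13.49 − 2.81) / (119.0 − 1.785) = 10.68/117.2 = 0.09108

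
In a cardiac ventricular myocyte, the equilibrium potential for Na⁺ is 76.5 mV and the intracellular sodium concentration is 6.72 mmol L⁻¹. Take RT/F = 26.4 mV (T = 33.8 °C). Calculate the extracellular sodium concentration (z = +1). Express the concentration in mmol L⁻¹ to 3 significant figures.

122 mmol L⁻¹

Nernst: E = (26.4/1) · ln([out]/[in]), so ln([out]/[in]) = 76.5 × 1 / 26.4 = 2.8977.
[out]/[in] = e^(2.8977) = 18.13.
[out] = 18.13 × 6.72 = 121.9 mmol L⁻¹.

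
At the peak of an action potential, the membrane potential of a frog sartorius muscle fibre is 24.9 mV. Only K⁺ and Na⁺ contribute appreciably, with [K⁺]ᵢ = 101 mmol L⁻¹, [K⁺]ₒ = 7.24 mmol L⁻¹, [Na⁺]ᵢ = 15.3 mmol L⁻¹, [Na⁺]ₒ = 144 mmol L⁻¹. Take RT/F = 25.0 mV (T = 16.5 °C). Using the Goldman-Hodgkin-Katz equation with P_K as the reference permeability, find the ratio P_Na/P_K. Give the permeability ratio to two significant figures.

Let α = P_Na/P_K. GHK: Vm = 25.0·ln[(Kₒ + α·Naₒ)/(Kᵢ + α·Naᵢ)].
e^(Vm/25.0) = e^(24.9/25.0) = 2.7074
So 2.7074·(Kᵢ + α·Naᵢ) = Kₒ + α·Naₒ → α = (2.7074·101.0 − 7.24) / (144.0 − 2.7074·15.3)
α = (273.5 − 7.24) / (144.0 − 41.42) = 266.2/102.6 = 2.595

2.6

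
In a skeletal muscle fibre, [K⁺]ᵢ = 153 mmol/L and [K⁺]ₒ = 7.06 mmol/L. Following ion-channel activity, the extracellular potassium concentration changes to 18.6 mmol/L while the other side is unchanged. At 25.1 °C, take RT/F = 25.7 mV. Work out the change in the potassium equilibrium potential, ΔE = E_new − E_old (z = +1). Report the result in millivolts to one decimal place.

E_old = (25.7/1)·ln(7.06/153) = -79.05 mV
E_new = (25.7/1)·ln(18.6/153) = -54.16 mV
ΔE = -54.16 − (-79.05) = 24.90 mV

24.9 mV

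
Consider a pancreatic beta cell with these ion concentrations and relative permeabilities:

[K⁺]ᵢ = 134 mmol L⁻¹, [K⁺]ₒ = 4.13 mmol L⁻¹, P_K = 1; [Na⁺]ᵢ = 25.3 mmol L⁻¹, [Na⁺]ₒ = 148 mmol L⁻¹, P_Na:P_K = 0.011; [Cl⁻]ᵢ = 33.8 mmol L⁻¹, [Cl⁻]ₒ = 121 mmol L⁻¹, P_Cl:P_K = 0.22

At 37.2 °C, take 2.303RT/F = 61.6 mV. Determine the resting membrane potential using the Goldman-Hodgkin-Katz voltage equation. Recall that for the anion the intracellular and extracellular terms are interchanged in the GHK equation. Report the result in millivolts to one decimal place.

Vm = 61.6 · log₁₀[(Σ P·[cation]ₒ + Σ P·[anion]ᵢ) / (Σ P·[cation]ᵢ + Σ P·[anion]ₒ)]
Numerator = 1×4.13 + 0.011×148 + 0.22×33.8 = 13.19
Denominator = 1×134 + 0.011×25.3 + 0.22×121 = 160.9
Vm = 61.6 · log₁₀(0.082002) = 61.6 × (-1.0862) = -66.91 mV

-66.9 mV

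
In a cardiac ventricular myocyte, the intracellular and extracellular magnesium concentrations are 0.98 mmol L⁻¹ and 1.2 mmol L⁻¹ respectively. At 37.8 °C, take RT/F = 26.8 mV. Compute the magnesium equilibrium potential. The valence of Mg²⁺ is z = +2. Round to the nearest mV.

3 mV

E = (26.8/z) · ln([Mg²⁺]_out/[Mg²⁺]_in) with z = +2.
= (26.8/2) · ln(1.2/0.98) = 13.40 · ln(1.224)
= 13.40 · (0.2025) = 2.71 mV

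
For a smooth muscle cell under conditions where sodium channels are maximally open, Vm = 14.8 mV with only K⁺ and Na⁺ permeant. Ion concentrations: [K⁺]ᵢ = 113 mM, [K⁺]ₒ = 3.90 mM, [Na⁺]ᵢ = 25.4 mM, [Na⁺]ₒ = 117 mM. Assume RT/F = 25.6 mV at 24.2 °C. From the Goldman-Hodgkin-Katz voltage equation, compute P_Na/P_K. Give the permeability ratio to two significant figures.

2.8

Let α = P_Na/P_K. GHK: Vm = 25.6·ln[(Kₒ + α·Naₒ)/(Kᵢ + α·Naᵢ)].
e^(Vm/25.6) = e^(14.8/25.6) = 1.7827
So 1.7827·(Kᵢ + α·Naᵢ) = Kₒ + α·Naₒ → α = (1.7827·113.0 − 3.9) / (117.0 − 1.7827·25.4)
α = (201.4 − 3.9) / (117.0 − 45.28) = 197.5/71.72 = 2.754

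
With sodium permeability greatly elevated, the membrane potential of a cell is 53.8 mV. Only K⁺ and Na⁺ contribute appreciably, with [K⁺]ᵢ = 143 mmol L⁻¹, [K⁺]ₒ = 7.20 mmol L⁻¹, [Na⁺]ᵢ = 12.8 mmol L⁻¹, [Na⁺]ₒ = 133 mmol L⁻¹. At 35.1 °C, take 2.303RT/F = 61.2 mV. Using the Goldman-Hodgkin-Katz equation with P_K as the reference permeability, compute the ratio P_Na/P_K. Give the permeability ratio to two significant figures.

30

Let α = P_Na/P_K. GHK: Vm = 61.2·log₁₀[(Kₒ + α·Naₒ)/(Kᵢ + α·Naᵢ)].
10^(Vm/61.2) = 10^(53.8/61.2) = 7.5698
So 7.5698·(Kᵢ + α·Naᵢ) = Kₒ + α·Naₒ → α = (7.5698·143.0 − 7.2) / (133.0 − 7.5698·12.8)
α = (1082 − 7.2) / (133.0 − 96.89) = 1075/36.11 = 29.78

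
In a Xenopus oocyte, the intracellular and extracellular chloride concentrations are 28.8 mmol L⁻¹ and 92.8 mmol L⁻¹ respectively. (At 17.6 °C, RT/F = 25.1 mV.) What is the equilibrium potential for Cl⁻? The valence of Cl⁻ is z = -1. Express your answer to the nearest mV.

E = (25.1/z) · ln([Cl⁻]_out/[Cl⁻]_in) with z = -1.
For an anion, dividing by z = -1 reverses the sign.
= (25.1/-1) · ln(92.8/28.8) = -25.10 · ln(3.222)
= -25.10 · (1.1701) = -29.37 mV

-29 mV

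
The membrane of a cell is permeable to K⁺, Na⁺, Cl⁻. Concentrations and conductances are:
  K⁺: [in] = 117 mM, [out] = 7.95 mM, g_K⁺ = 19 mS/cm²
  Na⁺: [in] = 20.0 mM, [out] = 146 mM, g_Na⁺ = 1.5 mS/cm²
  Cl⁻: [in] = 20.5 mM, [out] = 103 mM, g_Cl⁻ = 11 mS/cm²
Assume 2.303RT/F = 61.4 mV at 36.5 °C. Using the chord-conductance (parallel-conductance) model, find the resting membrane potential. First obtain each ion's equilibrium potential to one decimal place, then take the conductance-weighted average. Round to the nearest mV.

E_K⁺ = (61.4/1)·log₁₀(7.95/117) = -71.7 mV
E_Na⁺ = (61.4/1)·log₁₀(146/20.0) = 53.0 mV
E_Cl⁻ = (61.4/-1)·log₁₀(103/20.5) = -43.0 mV
Vm = (Σ gᵢEᵢ)/(Σ gᵢ) = (19·-71.7 + 1.5·53.0 + 11·-43.0) / (19 + 1.5 + 11)
= -1755.80 / 31.5 = -55.74 mV

-56 mV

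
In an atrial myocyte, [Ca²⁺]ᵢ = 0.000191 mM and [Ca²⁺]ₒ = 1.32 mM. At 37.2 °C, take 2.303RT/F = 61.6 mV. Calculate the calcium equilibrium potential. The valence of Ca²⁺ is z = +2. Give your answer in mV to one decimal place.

E = (61.6/z) · log₁₀([Ca²⁺]_out/[Ca²⁺]_in) with z = +2.
= (61.6/2) · log₁₀(1.32/0.000191) = 30.80 · log₁₀(6911)
= 30.80 · (3.8395) = 118.26 mV

118.3 mV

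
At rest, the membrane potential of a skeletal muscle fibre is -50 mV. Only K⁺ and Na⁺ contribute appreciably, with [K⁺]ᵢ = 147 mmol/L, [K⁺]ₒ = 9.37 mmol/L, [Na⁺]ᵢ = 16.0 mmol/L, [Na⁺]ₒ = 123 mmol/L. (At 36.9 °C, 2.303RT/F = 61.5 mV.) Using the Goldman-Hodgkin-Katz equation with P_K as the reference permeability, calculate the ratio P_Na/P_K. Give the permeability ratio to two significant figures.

0.11

Let α = P_Na/P_K. GHK: Vm = 61.5·log₁₀[(Kₒ + α·Naₒ)/(Kᵢ + α·Naᵢ)].
10^(Vm/61.5) = 10^(-50.0/61.5) = 0.15381
So 0.15381·(Kᵢ + α·Naᵢ) = Kₒ + α·Naₒ → α = (0.15381·147.0 − 9.37) / (123.0 − 0.15381·16.0)
α = (22.61 − 9.37) / (123.0 − 2.461) = 13.24/120.5 = 0.1098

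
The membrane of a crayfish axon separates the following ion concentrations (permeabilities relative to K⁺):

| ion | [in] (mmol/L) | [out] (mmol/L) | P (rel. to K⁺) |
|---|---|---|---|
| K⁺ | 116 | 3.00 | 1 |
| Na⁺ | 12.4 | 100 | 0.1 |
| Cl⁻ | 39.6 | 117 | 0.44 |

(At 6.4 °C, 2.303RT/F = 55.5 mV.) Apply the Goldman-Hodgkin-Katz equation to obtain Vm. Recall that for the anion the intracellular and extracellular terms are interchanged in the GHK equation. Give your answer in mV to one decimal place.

-41.3 mV

Vm = 55.5 · log₁₀[(Σ P·[cation]ₒ + Σ P·[anion]ᵢ) / (Σ P·[cation]ᵢ + Σ P·[anion]ₒ)]
Numerator = 1×3.00 + 0.1×100 + 0.44×39.6 = 30.42
Denominator = 1×116 + 0.1×12.4 + 0.44×117 = 168.7
Vm = 55.5 · log₁₀(0.18032) = 55.5 × (-0.7440) = -41.29 mV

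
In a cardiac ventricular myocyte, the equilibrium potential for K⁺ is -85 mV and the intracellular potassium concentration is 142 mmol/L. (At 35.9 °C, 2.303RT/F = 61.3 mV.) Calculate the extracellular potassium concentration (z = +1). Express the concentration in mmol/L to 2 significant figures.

5.8 mmol/L

Nernst: E = (61.3/1) · log₁₀([out]/[in]), so log₁₀([out]/[in]) = -85.0 × 1 / 61.3 = -1.3866.
[out]/[in] = 10^(-1.3866) = 0.04106.
[out] = 0.04106 × 142 = 5.83 mmol/L.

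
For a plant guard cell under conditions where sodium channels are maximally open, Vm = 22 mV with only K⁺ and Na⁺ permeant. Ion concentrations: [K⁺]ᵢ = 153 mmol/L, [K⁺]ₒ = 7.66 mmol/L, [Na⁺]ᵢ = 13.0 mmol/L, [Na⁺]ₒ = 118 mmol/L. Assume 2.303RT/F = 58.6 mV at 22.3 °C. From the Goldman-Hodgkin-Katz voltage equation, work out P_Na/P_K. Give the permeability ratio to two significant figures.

4.1

Let α = P_Na/P_K. GHK: Vm = 58.6·log₁₀[(Kₒ + α·Naₒ)/(Kᵢ + α·Naᵢ)].
10^(Vm/58.6) = 10^(22.0/58.6) = 2.3737
So 2.3737·(Kᵢ + α·Naᵢ) = Kₒ + α·Naₒ → α = (2.3737·153.0 − 7.66) / (118.0 − 2.3737·13.0)
α = (363.2 − 7.66) / (118.0 − 30.86) = 355.5/87.14 = 4.08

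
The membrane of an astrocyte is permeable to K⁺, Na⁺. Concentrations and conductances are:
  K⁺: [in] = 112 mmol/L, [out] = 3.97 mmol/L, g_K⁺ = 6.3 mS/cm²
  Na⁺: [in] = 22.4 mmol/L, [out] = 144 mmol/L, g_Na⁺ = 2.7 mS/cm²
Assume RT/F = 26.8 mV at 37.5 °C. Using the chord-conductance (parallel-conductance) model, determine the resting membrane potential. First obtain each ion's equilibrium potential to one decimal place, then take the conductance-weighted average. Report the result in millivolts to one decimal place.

-47.7 mV

E_K⁺ = (26.8/1)·ln(3.97/112) = -89.5 mV
E_Na⁺ = (26.8/1)·ln(144/22.4) = 49.9 mV
Vm = (Σ gᵢEᵢ)/(Σ gᵢ) = (6.3·-89.5 + 2.7·49.9) / (6.3 + 2.7)
= -429.12 / 9 = -47.68 mV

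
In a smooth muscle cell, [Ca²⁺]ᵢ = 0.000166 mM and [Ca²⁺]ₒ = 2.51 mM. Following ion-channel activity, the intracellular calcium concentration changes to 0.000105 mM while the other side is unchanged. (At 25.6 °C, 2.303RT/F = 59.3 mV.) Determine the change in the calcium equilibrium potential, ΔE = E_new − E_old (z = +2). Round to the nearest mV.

6 mV

E_old = (59.3/2)·log₁₀(2.51/0.000166) = 123.92 mV
E_new = (59.3/2)·log₁₀(2.51/0.000105) = 129.82 mV
ΔE = 129.82 − (123.92) = 5.90 mV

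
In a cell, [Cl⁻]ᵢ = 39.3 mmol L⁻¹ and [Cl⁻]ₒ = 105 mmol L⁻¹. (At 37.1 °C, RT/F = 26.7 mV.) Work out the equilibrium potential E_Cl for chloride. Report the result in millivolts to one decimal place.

E = (26.7/z) · ln([Cl⁻]_out/[Cl⁻]_in) with z = -1.
For an anion, dividing by z = -1 reverses the sign.
= (26.7/-1) · ln(105/39.3) = -26.70 · ln(2.672)
= -26.70 · (0.9827) = -26.24 mV

-26.2 mV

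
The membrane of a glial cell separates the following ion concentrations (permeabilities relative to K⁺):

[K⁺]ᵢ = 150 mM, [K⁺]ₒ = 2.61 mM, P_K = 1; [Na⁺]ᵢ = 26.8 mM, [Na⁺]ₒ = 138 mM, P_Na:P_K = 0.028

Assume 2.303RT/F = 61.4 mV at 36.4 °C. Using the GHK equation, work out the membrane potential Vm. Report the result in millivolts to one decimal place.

-83.9 mV

Vm = 61.4 · log₁₀[(Σ P·[cation]ₒ + Σ P·[anion]ᵢ) / (Σ P·[cation]ᵢ + Σ P·[anion]ₒ)]
Numerator = 1×2.61 + 0.028×138 = 6.474
Denominator = 1×150 + 0.028×26.8 = 150.8
Vm = 61.4 · log₁₀(0.042945) = 61.4 × (-1.3671) = -83.94 mV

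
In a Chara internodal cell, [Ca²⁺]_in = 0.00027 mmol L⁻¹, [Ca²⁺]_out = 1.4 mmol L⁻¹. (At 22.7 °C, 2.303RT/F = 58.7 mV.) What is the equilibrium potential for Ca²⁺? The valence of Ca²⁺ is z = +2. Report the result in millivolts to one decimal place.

109.0 mV

E = (58.7/z) · log₁₀([Ca²⁺]_out/[Ca²⁺]_in) with z = +2.
= (58.7/2) · log₁₀(1.4/0.00027) = 29.35 · log₁₀(5185)
= 29.35 · (3.7148) = 109.03 mV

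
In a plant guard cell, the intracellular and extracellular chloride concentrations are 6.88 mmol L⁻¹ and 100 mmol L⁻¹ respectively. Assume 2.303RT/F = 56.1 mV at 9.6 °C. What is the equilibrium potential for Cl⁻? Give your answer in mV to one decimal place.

-65.2 mV

E = (56.1/z) · log₁₀([Cl⁻]_out/[Cl⁻]_in) with z = -1.
For an anion, dividing by z = -1 reverses the sign.
= (56.1/-1) · log₁₀(100/6.88) = -56.10 · log₁₀(14.53)
= -56.10 · (1.1624) = -65.21 mV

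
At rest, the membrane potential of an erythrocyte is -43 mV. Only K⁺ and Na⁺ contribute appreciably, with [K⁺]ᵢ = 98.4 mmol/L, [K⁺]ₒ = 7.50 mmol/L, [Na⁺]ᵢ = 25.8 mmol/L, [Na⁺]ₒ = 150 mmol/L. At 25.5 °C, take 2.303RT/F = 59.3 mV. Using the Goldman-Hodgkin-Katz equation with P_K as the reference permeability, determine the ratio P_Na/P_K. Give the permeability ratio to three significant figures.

0.0760

Let α = P_Na/P_K. GHK: Vm = 59.3·log₁₀[(Kₒ + α·Naₒ)/(Kᵢ + α·Naᵢ)].
10^(Vm/59.3) = 10^(-43.0/59.3) = 0.18831
So 0.18831·(Kᵢ + α·Naᵢ) = Kₒ + α·Naₒ → α = (0.18831·98.4 − 7.5) / (150.0 − 0.18831·25.8)
α = (18.53 − 7.5) / (150.0 − 4.858) = 11.03/145.1 = 0.07599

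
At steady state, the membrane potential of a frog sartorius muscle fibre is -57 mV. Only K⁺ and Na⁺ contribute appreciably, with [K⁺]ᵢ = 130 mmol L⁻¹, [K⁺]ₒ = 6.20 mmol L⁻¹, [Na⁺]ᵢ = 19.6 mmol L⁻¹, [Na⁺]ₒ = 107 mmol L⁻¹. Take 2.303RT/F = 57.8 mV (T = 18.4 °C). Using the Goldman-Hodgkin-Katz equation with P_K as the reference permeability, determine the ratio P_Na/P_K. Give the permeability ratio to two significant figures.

0.069

Let α = P_Na/P_K. GHK: Vm = 57.8·log₁₀[(Kₒ + α·Naₒ)/(Kᵢ + α·Naᵢ)].
10^(Vm/57.8) = 10^(-57.0/57.8) = 0.10324
So 0.10324·(Kᵢ + α·Naᵢ) = Kₒ + α·Naₒ → α = (0.10324·130.0 − 6.2) / (107.0 − 0.10324·19.6)
α = (13.42 − 6.2) / (107.0 − 2.023) = 7.221/105 = 0.06879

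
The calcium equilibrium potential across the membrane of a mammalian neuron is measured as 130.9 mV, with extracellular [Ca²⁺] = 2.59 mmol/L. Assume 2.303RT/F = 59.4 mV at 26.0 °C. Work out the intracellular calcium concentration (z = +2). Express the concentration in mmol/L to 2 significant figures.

0.00010 mmol/L

Nernst: E = (59.4/2) · log₁₀([out]/[in]), so log₁₀([out]/[in]) = 130.9 × 2 / 59.4 = 4.4074.
[out]/[in] = 10^(4.4074) = 2.555e+04.
[in] = 2.59 / 2.555e+04 = 0.0001014 mmol/L.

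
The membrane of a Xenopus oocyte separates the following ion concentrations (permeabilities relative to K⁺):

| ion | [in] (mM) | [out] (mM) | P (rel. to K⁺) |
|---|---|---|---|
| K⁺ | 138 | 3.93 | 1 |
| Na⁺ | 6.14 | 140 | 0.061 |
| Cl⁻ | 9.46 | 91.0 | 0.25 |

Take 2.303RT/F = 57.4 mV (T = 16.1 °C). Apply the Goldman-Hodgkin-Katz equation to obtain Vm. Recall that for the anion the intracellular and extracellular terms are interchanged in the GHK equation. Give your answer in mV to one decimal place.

-59.5 mV

Vm = 57.4 · log₁₀[(Σ P·[cation]ₒ + Σ P·[anion]ᵢ) / (Σ P·[cation]ᵢ + Σ P·[anion]ₒ)]
Numerator = 1×3.93 + 0.061×140 + 0.25×9.46 = 14.83
Denominator = 1×138 + 0.061×6.14 + 0.25×91.0 = 161.1
Vm = 57.4 · log₁₀(0.092072) = 57.4 × (-1.0359) = -59.46 mV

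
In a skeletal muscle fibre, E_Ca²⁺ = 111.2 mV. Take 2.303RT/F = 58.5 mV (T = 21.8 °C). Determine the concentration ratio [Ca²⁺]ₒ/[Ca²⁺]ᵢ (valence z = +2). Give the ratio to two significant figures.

6300

log₁₀([out]/[in]) = E·z/(58.5) = 111.2 × 2 / 58.5 = 3.8017
[out]/[in] = 10^(3.8017) = 6334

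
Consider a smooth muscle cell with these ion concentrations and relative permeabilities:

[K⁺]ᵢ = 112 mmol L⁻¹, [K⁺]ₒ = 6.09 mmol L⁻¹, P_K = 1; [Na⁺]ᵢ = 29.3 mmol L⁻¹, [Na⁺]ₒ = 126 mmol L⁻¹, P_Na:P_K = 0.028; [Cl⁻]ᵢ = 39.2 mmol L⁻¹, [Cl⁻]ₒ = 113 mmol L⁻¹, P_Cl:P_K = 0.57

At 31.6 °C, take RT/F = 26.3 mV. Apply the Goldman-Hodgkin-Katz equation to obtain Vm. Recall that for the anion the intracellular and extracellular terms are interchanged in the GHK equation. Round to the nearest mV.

-45 mV

Vm = 26.3 · ln[(Σ P·[cation]ₒ + Σ P·[anion]ᵢ) / (Σ P·[cation]ᵢ + Σ P·[anion]ₒ)]
Numerator = 1×6.09 + 0.028×126 + 0.57×39.2 = 31.96
Denominator = 1×112 + 0.028×29.3 + 0.57×113 = 177.2
Vm = 26.3 · ln(0.18034) = 26.3 × (-1.7129) = -45.05 mV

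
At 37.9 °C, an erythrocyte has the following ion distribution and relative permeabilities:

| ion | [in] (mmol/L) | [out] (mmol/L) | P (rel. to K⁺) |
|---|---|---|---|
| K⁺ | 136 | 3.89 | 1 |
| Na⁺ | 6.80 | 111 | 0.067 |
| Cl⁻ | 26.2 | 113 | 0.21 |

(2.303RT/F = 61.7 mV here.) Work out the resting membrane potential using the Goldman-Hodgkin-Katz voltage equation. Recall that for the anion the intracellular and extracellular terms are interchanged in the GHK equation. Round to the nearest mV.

-60 mV

Vm = 61.7 · log₁₀[(Σ P·[cation]ₒ + Σ P·[anion]ᵢ) / (Σ P·[cation]ᵢ + Σ P·[anion]ₒ)]
Numerator = 1×3.89 + 0.067×111 + 0.21×26.2 = 16.83
Denominator = 1×136 + 0.067×6.80 + 0.21×113 = 160.2
Vm = 61.7 · log₁₀(0.10506) = 61.7 × (-0.9786) = -60.38 mV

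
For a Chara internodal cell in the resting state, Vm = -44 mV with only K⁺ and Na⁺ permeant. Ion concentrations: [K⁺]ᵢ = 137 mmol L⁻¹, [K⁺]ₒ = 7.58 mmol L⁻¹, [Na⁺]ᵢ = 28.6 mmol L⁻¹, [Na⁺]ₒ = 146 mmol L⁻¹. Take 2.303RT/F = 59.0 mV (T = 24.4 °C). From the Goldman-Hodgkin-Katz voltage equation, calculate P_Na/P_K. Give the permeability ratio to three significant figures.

0.121

Let α = P_Na/P_K. GHK: Vm = 59.0·log₁₀[(Kₒ + α·Naₒ)/(Kᵢ + α·Naᵢ)].
10^(Vm/59.0) = 10^(-44.0/59.0) = 0.17957
So 0.17957·(Kᵢ + α·Naᵢ) = Kₒ + α·Naₒ → α = (0.17957·137.0 − 7.58) / (146.0 − 0.17957·28.6)
α = (24.6 − 7.58) / (146.0 − 5.136) = 17.02/140.9 = 0.1208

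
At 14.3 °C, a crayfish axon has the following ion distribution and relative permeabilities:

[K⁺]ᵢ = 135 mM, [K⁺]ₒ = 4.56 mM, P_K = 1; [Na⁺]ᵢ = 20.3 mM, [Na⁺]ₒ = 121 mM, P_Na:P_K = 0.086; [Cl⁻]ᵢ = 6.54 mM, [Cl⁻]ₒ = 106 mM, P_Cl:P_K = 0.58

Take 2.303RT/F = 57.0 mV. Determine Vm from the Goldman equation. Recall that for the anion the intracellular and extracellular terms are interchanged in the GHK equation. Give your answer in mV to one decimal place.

Vm = 57.0 · log₁₀[(Σ P·[cation]ₒ + Σ P·[anion]ᵢ) / (Σ P·[cation]ᵢ + Σ P·[anion]ₒ)]
Numerator = 1×4.56 + 0.086×121 + 0.58×6.54 = 18.76
Denominator = 1×135 + 0.086×20.3 + 0.58×106 = 198.2
Vm = 57.0 · log₁₀(0.094636) = 57.0 × (-1.0239) = -58.36 mV

-58.4 mV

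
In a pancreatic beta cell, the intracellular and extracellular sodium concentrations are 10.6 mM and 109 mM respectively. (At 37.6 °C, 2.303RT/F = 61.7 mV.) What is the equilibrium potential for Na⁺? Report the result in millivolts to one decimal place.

E = (61.7/z) · log₁₀([Na⁺]_out/[Na⁺]_in) with z = +1.
= (61.7/1) · log₁₀(109/10.6) = 61.70 · log₁₀(10.28)
= 61.70 · (1.0121) = 62.45 mV

62.4 mV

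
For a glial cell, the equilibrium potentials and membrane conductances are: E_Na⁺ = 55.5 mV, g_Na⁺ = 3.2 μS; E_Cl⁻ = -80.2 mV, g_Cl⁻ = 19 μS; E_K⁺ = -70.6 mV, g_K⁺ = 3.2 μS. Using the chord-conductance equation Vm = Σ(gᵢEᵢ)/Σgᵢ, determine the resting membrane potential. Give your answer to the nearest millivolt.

-62 mV

Σ gᵢEᵢ = 3.2·(55.5) + 19·(-80.2) + 3.2·(-70.6) = -1572.12
Σ gᵢ = 3.2 + 19 + 3.2 = 25.4
Vm = -1572.12 / 25.4 = -61.89 mV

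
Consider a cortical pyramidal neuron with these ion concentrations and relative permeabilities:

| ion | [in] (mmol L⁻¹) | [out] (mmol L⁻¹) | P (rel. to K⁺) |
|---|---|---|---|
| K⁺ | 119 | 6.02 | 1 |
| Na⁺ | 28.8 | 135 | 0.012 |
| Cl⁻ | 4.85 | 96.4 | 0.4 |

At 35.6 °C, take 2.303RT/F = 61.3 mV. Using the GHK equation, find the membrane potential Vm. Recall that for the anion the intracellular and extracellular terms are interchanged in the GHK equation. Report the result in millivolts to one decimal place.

-74.6 mV

Vm = 61.3 · log₁₀[(Σ P·[cation]ₒ + Σ P·[anion]ᵢ) / (Σ P·[cation]ᵢ + Σ P·[anion]ₒ)]
Numerator = 1×6.02 + 0.012×135 + 0.4×4.85 = 9.58
Denominator = 1×119 + 0.012×28.8 + 0.4×96.4 = 157.9
Vm = 61.3 · log₁₀(0.060669) = 61.3 × (-1.2170) = -74.60 mV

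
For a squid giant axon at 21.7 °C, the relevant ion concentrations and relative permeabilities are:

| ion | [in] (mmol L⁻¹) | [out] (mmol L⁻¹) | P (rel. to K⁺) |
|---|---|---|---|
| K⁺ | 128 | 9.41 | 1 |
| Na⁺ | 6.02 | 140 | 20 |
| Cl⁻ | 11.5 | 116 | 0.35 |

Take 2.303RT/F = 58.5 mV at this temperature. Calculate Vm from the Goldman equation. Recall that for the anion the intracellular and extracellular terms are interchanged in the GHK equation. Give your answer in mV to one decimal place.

57.8 mV

Vm = 58.5 · log₁₀[(Σ P·[cation]ₒ + Σ P·[anion]ᵢ) / (Σ P·[cation]ᵢ + Σ P·[anion]ₒ)]
Numerator = 1×9.41 + 20×140 + 0.35×11.5 = 2813
Denominator = 1×128 + 20×6.02 + 0.35×116 = 289
Vm = 58.5 · log₁₀(9.7351) = 58.5 × (0.9883) = 57.82 mV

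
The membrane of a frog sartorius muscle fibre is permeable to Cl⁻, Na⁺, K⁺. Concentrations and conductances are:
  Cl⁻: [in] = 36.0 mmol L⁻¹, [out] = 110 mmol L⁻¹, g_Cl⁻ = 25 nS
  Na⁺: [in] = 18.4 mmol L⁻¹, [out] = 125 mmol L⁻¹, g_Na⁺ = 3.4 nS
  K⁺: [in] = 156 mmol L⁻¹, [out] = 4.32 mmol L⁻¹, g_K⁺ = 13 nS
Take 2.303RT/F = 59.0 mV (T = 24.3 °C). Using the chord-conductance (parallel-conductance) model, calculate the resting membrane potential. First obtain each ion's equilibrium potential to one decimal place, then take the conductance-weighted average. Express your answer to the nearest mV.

E_Cl⁻ = (59.0/-1)·log₁₀(110/36.0) = -28.6 mV
E_Na⁺ = (59.0/1)·log₁₀(125/18.4) = 49.1 mV
E_K⁺ = (59.0/1)·log₁₀(4.32/156) = -91.9 mV
Vm = (Σ gᵢEᵢ)/(Σ gᵢ) = (25·-28.6 + 3.4·49.1 + 13·-91.9) / (25 + 3.4 + 13)
= -1742.76 / 41.4 = -42.10 mV

-42 mV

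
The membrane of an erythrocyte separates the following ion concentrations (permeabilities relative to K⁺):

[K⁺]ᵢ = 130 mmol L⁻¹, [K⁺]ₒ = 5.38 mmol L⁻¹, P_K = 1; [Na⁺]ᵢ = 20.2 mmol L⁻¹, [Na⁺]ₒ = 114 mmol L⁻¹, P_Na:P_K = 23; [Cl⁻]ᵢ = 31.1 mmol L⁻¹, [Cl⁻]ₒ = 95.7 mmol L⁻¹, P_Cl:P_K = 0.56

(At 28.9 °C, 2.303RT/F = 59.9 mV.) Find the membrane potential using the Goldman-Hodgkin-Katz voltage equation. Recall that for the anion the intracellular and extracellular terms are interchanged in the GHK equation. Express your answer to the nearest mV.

37 mV

Vm = 59.9 · log₁₀[(Σ P·[cation]ₒ + Σ P·[anion]ᵢ) / (Σ P·[cation]ᵢ + Σ P·[anion]ₒ)]
Numerator = 1×5.38 + 23×114 + 0.56×31.1 = 2645
Denominator = 1×130 + 23×20.2 + 0.56×95.7 = 648.2
Vm = 59.9 · log₁₀(4.0803) = 59.9 × (0.6107) = 36.58 mV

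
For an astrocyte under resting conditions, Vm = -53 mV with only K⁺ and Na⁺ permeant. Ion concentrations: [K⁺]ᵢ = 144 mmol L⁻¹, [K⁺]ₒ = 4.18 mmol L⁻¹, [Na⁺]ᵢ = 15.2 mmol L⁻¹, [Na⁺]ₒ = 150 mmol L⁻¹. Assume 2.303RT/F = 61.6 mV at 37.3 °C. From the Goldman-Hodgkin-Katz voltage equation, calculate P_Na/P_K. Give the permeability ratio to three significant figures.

Let α = P_Na/P_K. GHK: Vm = 61.6·log₁₀[(Kₒ + α·Naₒ)/(Kᵢ + α·Naᵢ)].
10^(Vm/61.6) = 10^(-53.0/61.6) = 0.13791
So 0.13791·(Kᵢ + α·Naᵢ) = Kₒ + α·Naₒ → α = (0.13791·144.0 − 4.18) / (150.0 − 0.13791·15.2)
α = (19.86 − 4.18) / (150.0 − 2.096) = 15.68/147.9 = 0.106

0.106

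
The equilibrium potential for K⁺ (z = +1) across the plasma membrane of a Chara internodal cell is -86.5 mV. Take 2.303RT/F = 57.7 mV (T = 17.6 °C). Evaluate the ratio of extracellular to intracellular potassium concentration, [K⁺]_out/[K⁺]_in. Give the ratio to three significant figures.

log₁₀([out]/[in]) = E·z/(57.7) = -86.5 × 1 / 57.7 = -1.4991
[out]/[in] = 10^(-1.4991) = 0.03169

0.0317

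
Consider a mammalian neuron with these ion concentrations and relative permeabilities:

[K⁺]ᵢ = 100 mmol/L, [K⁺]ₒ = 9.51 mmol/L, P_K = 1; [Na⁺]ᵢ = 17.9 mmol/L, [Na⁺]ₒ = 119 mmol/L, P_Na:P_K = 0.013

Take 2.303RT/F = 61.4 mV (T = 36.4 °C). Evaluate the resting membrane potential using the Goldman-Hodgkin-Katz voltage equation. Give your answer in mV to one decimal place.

-58.8 mV

Vm = 61.4 · log₁₀[(Σ P·[cation]ₒ + Σ P·[anion]ᵢ) / (Σ P·[cation]ᵢ + Σ P·[anion]ₒ)]
Numerator = 1×9.51 + 0.013×119 = 11.06
Denominator = 1×100 + 0.013×17.9 = 100.2
Vm = 61.4 · log₁₀(0.11031) = 61.4 × (-0.9574) = -58.78 mV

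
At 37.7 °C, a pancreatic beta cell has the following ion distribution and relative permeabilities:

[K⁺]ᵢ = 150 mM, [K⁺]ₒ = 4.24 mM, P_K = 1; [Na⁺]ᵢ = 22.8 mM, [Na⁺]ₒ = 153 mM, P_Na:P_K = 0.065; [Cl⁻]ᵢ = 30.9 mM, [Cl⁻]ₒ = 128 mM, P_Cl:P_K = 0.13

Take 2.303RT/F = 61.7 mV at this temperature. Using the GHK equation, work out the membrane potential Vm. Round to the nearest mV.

-60 mV

Vm = 61.7 · log₁₀[(Σ P·[cation]ₒ + Σ P·[anion]ᵢ) / (Σ P·[cation]ᵢ + Σ P·[anion]ₒ)]
Numerator = 1×4.24 + 0.065×153 + 0.13×30.9 = 18.2
Denominator = 1×150 + 0.065×22.8 + 0.13×128 = 168.1
Vm = 61.7 · log₁₀(0.10827) = 61.7 × (-0.9655) = -59.57 mV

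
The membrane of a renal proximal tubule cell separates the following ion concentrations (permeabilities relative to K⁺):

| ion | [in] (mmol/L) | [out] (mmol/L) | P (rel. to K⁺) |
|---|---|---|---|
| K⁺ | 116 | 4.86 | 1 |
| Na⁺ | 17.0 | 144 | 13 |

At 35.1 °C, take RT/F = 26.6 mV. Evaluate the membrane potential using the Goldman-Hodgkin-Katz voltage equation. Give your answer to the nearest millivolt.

Vm = 26.6 · ln[(Σ P·[cation]ₒ + Σ P·[anion]ᵢ) / (Σ P·[cation]ᵢ + Σ P·[anion]ₒ)]
Numerator = 1×4.86 + 13×144 = 1877
Denominator = 1×116 + 13×17.0 = 337
Vm = 26.6 · ln(5.5693) = 26.6 × (1.7173) = 45.68 mV

46 mV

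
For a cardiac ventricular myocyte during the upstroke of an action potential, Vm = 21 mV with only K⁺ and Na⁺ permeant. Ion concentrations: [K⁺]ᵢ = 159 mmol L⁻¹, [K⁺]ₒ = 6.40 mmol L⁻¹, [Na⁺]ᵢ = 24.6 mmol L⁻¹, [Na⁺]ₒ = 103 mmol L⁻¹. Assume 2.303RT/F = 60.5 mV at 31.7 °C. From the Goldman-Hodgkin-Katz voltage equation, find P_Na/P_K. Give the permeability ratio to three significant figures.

7.19

Let α = P_Na/P_K. GHK: Vm = 60.5·log₁₀[(Kₒ + α·Naₒ)/(Kᵢ + α·Naᵢ)].
10^(Vm/60.5) = 10^(21.0/60.5) = 2.2239
So 2.2239·(Kᵢ + α·Naᵢ) = Kₒ + α·Naₒ → α = (2.2239·159.0 − 6.4) / (103.0 − 2.2239·24.6)
α = (353.6 − 6.4) / (103.0 − 54.71) = 347.2/48.29 = 7.189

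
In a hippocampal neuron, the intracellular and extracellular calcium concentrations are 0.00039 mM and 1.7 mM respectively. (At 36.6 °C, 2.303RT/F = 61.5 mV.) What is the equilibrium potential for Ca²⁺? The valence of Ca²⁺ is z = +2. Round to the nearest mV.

E = (61.5/z) · log₁₀([Ca²⁺]_out/[Ca²⁺]_in) with z = +2.
= (61.5/2) · log₁₀(1.7/0.00039) = 30.75 · log₁₀(4359)
= 30.75 · (3.6394) = 111.91 mV

112 mV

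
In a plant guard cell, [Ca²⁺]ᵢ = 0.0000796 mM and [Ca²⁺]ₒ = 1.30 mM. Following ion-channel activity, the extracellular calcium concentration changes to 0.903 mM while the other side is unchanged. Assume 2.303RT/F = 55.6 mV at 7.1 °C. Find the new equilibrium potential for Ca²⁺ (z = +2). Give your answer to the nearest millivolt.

After the shift: [Ca²⁺]_out = 0.903, [Ca²⁺]_in = 0.0000796 mM.
E_new = (55.6/2)·log₁₀(0.903/0.0000796) = 27.80 · (4.0548) = 112.72 mV

113 mV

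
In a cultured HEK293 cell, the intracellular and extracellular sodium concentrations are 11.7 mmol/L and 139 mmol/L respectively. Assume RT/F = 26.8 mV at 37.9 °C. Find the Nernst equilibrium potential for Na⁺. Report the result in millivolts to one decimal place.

66.3 mV

E = (26.8/z) · ln([Na⁺]_out/[Na⁺]_in) with z = +1.
= (26.8/1) · ln(139/11.7) = 26.80 · ln(11.88)
= 26.80 · (2.4749) = 66.33 mV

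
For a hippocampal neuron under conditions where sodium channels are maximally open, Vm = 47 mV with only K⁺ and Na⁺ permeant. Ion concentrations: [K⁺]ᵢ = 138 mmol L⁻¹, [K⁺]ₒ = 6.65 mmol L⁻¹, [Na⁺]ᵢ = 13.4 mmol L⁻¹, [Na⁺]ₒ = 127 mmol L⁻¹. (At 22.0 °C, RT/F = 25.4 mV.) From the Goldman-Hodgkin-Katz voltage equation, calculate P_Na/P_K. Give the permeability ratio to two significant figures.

Let α = P_Na/P_K. GHK: Vm = 25.4·ln[(Kₒ + α·Naₒ)/(Kᵢ + α·Naᵢ)].
e^(Vm/25.4) = e^(47.0/25.4) = 6.3623
So 6.3623·(Kᵢ + α·Naᵢ) = Kₒ + α·Naₒ → α = (6.3623·138.0 − 6.65) / (127.0 − 6.3623·13.4)
α = (878 − 6.65) / (127.0 − 85.26) = 871.4/41.74 = 20.87

21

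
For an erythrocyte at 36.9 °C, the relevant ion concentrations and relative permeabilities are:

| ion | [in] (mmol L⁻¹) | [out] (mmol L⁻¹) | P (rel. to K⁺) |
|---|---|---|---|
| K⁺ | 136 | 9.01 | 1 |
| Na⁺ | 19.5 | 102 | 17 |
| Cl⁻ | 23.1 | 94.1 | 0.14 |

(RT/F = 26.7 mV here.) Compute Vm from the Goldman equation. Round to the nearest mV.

34 mV

Vm = 26.7 · ln[(Σ P·[cation]ₒ + Σ P·[anion]ᵢ) / (Σ P·[cation]ᵢ + Σ P·[anion]ₒ)]
Numerator = 1×9.01 + 17×102 + 0.14×23.1 = 1746
Denominator = 1×136 + 17×19.5 + 0.14×94.1 = 480.7
Vm = 26.7 · ln(3.6329) = 26.7 × (1.2900) = 34.44 mV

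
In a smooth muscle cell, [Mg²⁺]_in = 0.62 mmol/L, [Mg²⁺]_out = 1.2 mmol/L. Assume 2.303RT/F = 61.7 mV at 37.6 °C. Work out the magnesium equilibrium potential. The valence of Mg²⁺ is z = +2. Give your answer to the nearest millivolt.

9 mV

E = (61.7/z) · log₁₀([Mg²⁺]_out/[Mg²⁺]_in) with z = +2.
= (61.7/2) · log₁₀(1.2/0.62) = 30.85 · log₁₀(1.935)
= 30.85 · (0.2868) = 8.85 mV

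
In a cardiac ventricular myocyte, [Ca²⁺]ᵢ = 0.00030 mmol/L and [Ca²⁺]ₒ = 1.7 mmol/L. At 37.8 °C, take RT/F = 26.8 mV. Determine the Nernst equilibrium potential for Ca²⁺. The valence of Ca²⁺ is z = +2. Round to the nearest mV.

116 mV

E = (26.8/z) · ln([Ca²⁺]_out/[Ca²⁺]_in) with z = +2.
= (26.8/2) · ln(1.7/0.00030) = 13.40 · ln(5667)
= 13.40 · (8.6424) = 115.81 mV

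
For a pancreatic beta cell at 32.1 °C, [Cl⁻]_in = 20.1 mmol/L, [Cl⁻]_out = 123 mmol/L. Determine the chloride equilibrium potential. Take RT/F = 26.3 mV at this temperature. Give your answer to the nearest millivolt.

-48 mV

E = (26.3/z) · ln([Cl⁻]_out/[Cl⁻]_in) with z = -1.
For an anion, dividing by z = -1 reverses the sign.
= (26.3/-1) · ln(123/20.1) = -26.30 · ln(6.119)
= -26.30 · (1.8115) = -47.64 mV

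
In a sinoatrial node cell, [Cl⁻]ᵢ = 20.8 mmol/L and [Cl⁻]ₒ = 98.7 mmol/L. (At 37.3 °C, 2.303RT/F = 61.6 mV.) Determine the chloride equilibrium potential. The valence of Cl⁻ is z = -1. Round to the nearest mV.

-42 mV

E = (61.6/z) · log₁₀([Cl⁻]_out/[Cl⁻]_in) with z = -1.
For an anion, dividing by z = -1 reverses the sign.
= (61.6/-1) · log₁₀(98.7/20.8) = -61.60 · log₁₀(4.745)
= -61.60 · (0.6763) = -41.66 mV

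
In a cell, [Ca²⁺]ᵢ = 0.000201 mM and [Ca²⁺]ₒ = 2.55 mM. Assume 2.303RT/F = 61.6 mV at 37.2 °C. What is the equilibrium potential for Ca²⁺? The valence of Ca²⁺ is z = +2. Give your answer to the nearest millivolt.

E = (61.6/z) · log₁₀([Ca²⁺]_out/[Ca²⁺]_in) with z = +2.
= (61.6/2) · log₁₀(2.55/0.000201) = 30.80 · log₁₀(1.269e+04)
= 30.80 · (4.1033) = 126.38 mV

126 mV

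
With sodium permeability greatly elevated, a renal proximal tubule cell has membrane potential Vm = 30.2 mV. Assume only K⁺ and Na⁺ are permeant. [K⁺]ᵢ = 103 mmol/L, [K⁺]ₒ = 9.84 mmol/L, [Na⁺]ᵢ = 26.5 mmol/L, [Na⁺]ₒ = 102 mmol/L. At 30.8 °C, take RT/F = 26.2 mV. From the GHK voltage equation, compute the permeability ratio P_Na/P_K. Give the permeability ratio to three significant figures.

Let α = P_Na/P_K. GHK: Vm = 26.2·ln[(Kₒ + α·Naₒ)/(Kᵢ + α·Naᵢ)].
e^(Vm/26.2) = e^(30.2/26.2) = 3.1666
So 3.1666·(Kᵢ + α·Naᵢ) = Kₒ + α·Naₒ → α = (3.1666·103.0 − 9.84) / (102.0 − 3.1666·26.5)
α = (326.2 − 9.84) / (102.0 − 83.92) = 316.3/18.08 = 17.49

17.5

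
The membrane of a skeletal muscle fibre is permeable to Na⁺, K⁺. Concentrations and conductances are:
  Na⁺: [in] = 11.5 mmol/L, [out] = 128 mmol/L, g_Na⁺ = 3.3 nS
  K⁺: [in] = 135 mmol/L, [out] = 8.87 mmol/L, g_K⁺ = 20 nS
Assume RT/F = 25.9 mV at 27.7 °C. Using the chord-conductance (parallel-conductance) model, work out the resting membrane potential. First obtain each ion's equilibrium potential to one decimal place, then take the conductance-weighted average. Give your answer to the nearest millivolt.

-52 mV

E_Na⁺ = (25.9/1)·ln(128/11.5) = 62.4 mV
E_K⁺ = (25.9/1)·ln(8.87/135) = -70.5 mV
Vm = (Σ gᵢEᵢ)/(Σ gᵢ) = (3.3·62.4 + 20·-70.5) / (3.3 + 20)
= -1204.08 / 23.3 = -51.68 mV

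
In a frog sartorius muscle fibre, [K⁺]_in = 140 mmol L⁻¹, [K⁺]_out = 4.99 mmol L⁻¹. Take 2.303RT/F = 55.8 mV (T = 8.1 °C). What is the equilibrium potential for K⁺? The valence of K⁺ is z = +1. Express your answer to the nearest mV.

-81 mV

E = (55.8/z) · log₁₀([K⁺]_out/[K⁺]_in) with z = +1.
= (55.8/1) · log₁₀(4.99/140) = 55.80 · log₁₀(0.03564)
= 55.80 · (-1.4480) = -80.80 mV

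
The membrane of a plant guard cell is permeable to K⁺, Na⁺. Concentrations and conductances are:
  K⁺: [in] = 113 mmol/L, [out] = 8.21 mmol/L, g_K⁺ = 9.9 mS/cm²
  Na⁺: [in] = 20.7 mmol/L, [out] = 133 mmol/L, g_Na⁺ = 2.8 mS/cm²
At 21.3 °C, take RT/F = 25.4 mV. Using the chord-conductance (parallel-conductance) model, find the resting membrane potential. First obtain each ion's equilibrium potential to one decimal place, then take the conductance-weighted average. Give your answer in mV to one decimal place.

-41.5 mV

E_K⁺ = (25.4/1)·ln(8.21/113) = -66.6 mV
E_Na⁺ = (25.4/1)·ln(133/20.7) = 47.2 mV
Vm = (Σ gᵢEᵢ)/(Σ gᵢ) = (9.9·-66.6 + 2.8·47.2) / (9.9 + 2.8)
= -527.18 / 12.7 = -41.51 mV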